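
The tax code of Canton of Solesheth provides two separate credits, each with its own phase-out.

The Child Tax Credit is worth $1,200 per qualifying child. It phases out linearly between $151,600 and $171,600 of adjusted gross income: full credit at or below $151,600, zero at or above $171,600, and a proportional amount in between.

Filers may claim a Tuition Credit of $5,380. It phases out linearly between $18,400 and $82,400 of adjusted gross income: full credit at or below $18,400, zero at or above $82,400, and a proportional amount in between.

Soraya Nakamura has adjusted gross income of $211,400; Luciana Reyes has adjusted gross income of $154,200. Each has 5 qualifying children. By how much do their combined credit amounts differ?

Soraya ($211,400): Child Tax Credit: base = 5 × $1,200 = $6,000. $211,400 is at or above $171,600, so the credit is $0. Tuition Credit: $211,400 is at or above $82,400, so the credit is $0. total $0 + $0 = $0
Luciana ($154,200): Child Tax Credit: base = 5 × $1,200 = $6,000. $154,200 is $2,600 into a $20,000 phase-out range, leaving 17,400/20,000 of the credit: $6,000 × 17,400/20,000 = $5,220. Tuition Credit: $154,200 is at or above $82,400, so the credit is $0. total $5,220 + $0 = $5,220
Difference: |$0 − $5,220| = $5,220.

$5,220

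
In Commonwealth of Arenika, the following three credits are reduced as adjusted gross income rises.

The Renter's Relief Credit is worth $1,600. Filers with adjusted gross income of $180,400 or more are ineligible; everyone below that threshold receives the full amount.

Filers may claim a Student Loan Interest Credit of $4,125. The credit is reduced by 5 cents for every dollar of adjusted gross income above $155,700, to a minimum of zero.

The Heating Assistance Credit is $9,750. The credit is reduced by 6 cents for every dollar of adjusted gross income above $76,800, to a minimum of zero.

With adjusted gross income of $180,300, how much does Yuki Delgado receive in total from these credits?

$8,035

Renter's Relief Credit: $180,300 is below the $180,400 cutoff, so the full $1,600 applies.
Student Loan Interest Credit: 5% of the $24,600 excess over $155,700 is $1,230; credit = $4,125 − $1,230 = $2,895.
Heating Assistance Credit: 6% of the $103,500 excess over $76,800 is $6,210; credit = $9,750 − $6,210 = $3,540.
Total: $1,600 + $2,895 + $3,540 = $8,035.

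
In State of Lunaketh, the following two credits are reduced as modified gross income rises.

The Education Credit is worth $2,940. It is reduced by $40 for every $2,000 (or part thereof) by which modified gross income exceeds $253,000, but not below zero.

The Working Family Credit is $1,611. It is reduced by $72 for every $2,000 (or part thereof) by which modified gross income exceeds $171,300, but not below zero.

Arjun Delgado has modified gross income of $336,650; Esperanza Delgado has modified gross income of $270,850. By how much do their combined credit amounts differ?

Arjun ($336,650): Education Credit: income exceeds $253,000 by $83,650, which is 42 full-or-partial $2,000 increments; reduction = 42 × $40 = $1,680, leaving $1,260. Working Family Credit: income exceeds $171,300 by $165,350 → 83 increments × $72 = $5,976 ≥ base, so the credit is $0. total $1,260 + $0 = $1,260
Esperanza ($270,850): Education Credit: income exceeds $253,000 by $17,850, which is 9 full-or-partial $2,000 increments; reduction = 9 × $40 = $360, leaving $2,580. Working Family Credit: income exceeds $171,300 by $99,550 → 50 increments × $72 = $3,600 ≥ base, so the credit is $0. total $2,580 + $0 = $2,580
Difference: |$1,260 − $2,580| = $1,320.

$1,320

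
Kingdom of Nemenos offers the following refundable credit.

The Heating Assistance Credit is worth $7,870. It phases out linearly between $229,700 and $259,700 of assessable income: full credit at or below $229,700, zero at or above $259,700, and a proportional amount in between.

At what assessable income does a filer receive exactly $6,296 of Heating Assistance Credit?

$6,296 is 6,296/7,870 of the full $7,870, so 1,574/7,870 of the $30,000 range has been used: income = $229,700 + $30,000 × 1,574/7,870 = $235,700.

$235,700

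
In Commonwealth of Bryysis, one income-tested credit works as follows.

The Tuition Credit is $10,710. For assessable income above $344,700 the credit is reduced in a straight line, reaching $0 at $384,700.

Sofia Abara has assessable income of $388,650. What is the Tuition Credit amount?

$0

Tuition Credit: $388,650 is at or above $384,700, so the credit is $0.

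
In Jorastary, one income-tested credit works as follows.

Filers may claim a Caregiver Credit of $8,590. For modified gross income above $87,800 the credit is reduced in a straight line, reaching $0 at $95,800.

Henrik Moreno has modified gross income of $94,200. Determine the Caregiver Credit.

Caregiver Credit: $94,200 is $6,400 into a $8,000 phase-out range, leaving 1,600/8,000 of the credit: $8,590 × 1,600/8,000 = $1,718.

$1,718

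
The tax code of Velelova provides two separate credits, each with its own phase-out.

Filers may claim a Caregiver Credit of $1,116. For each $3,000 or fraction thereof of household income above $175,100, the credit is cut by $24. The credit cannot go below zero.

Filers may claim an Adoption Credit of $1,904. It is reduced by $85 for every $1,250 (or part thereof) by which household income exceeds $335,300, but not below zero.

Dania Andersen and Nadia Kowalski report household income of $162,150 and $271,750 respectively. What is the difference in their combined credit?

Dania ($162,150): Caregiver Credit: $162,150 is at or below the $175,100 threshold, so the full $1,116 applies. Adoption Credit: $162,150 is at or below the $335,300 threshold, so the full $1,904 applies. total $1,116 + $1,904 = $3,020
Nadia ($271,750): Caregiver Credit: income exceeds $175,100 by $96,650, which is 33 full-or-partial $3,000 increments; reduction = 33 × $24 = $792, leaving $324. Adoption Credit: $271,750 is at or below the $335,300 threshold, so the full $1,904 applies. total $324 + $1,904 = $2,228
Difference: |$3,020 − $2,228| = $792.

$792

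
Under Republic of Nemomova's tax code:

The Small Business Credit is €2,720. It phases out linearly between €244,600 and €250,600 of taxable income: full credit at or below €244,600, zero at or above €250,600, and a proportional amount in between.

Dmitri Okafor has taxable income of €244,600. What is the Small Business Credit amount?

€2,720

Small Business Credit: €244,600 is at or below the €244,600 threshold, so the full €2,720 applies.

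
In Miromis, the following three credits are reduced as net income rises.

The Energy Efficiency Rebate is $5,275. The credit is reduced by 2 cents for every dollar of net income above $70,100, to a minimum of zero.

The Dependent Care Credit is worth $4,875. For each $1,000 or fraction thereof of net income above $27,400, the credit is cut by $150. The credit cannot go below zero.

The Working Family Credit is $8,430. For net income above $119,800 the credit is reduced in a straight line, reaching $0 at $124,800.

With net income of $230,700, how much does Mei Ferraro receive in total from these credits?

$2,063

Energy Efficiency Rebate: 2% of the $160,600 excess over $70,100 is $3,212; credit = $5,275 − $3,212 = $2,063.
Dependent Care Credit: income exceeds $27,400 by $203,300 → 204 increments × $150 = $30,600 ≥ base, so the credit is $0.
Working Family Credit: $230,700 is at or above $124,800, so the credit is $0.
Total: $2,063 + $0 + $0 = $2,063.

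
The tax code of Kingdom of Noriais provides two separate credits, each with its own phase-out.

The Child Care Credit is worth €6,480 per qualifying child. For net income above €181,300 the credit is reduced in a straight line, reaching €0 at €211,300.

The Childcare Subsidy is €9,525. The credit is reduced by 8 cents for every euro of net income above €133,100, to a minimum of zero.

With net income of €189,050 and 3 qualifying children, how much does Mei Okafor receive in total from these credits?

Child Care Credit: base = 3 × €6,480 = €19,440. €189,050 is €7,750 into a €30,000 phase-out range, leaving 22,250/30,000 of the credit: €19,440 × 22,250/30,000 = €14,418.
Childcare Subsidy: 8% of the €55,950 excess over €133,100 is €4,476; credit = €9,525 − €4,476 = €5,049.
Total: €14,418 + €5,049 = €19,467.

€19,467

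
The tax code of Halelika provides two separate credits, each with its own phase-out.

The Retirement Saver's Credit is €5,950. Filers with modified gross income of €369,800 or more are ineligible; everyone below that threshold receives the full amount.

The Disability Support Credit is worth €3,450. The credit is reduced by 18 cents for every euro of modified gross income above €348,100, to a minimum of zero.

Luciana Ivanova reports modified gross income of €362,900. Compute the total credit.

€6,736

Retirement Saver's Credit: €362,900 is below the €369,800 cutoff, so the full €5,950 applies.
Disability Support Credit: 18% of the €14,800 excess over €348,100 is €2,664; credit = €3,450 − €2,664 = €786.
Total: €5,950 + €786 = €6,736.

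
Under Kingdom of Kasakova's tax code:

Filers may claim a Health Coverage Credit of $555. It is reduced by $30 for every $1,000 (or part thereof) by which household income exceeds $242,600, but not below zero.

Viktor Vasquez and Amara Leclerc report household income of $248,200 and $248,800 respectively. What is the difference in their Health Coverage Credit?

Viktor ($248,200): Health Coverage Credit: income exceeds $242,600 by $5,600, which is 6 full-or-partial $1,000 increments; reduction = 6 × $30 = $180, leaving $375.
Amara ($248,800): Health Coverage Credit: income exceeds $242,600 by $6,200, which is 7 full-or-partial $1,000 increments; reduction = 7 × $30 = $210, leaving $345.
Difference: |$375 − $345| = $30.

$30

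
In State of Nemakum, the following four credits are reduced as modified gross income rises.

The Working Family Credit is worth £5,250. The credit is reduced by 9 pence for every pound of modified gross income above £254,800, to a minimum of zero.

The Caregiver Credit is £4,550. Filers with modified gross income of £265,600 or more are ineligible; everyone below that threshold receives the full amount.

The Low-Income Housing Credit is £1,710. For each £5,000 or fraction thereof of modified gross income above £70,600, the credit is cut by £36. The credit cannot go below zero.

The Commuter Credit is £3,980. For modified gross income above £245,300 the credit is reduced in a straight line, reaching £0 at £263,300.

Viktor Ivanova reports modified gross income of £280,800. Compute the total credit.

£3,072

Working Family Credit: 9% of the £26,000 excess over £254,800 is £2,340; credit = £5,250 − £2,340 = £2,910.
Caregiver Credit: £280,800 meets or exceeds the £265,600 cutoff, so the credit is £0.
Low-Income Housing Credit: income exceeds £70,600 by £210,200, which is 43 full-or-partial £5,000 increments; reduction = 43 × £36 = £1,548, leaving £162.
Commuter Credit: £280,800 is at or above £263,300, so the credit is £0.
Total: £2,910 + £0 + £162 + £0 = £3,072.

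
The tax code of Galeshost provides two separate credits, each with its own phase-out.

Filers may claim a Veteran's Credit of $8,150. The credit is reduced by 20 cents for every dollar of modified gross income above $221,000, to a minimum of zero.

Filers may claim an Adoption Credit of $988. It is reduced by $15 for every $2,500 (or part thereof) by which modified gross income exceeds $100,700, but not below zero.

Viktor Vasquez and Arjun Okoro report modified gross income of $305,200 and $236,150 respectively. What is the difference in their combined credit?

$5,283

Viktor ($305,200): Veteran's Credit: 20% of the $84,200 excess over $221,000 is $16,840 ≥ base, so the credit is $0. Adoption Credit: income exceeds $100,700 by $204,500 → 82 increments × $15 = $1,230 ≥ base, so the credit is $0. total $0 + $0 = $0
Arjun ($236,150): Veteran's Credit: 20% of the $15,150 excess over $221,000 is $3,030; credit = $8,150 − $3,030 = $5,120. Adoption Credit: income exceeds $100,700 by $135,450, which is 55 full-or-partial $2,500 increments; reduction = 55 × $15 = $825, leaving $163. total $5,120 + $163 = $5,283
Difference: |$0 − $5,283| = $5,283.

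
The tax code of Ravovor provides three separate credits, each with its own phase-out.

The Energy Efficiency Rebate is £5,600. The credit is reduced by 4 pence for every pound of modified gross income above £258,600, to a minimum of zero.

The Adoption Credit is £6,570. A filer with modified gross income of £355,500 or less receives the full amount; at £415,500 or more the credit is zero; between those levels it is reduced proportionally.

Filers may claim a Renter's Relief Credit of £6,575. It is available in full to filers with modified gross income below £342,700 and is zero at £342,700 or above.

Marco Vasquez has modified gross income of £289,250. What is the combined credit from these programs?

Energy Efficiency Rebate: 4% of the £30,650 excess over £258,600 is £1,226; credit = £5,600 − £1,226 = £4,374.
Adoption Credit: £289,250 is at or below the £355,500 threshold, so the full £6,570 applies.
Renter's Relief Credit: £289,250 is below the £342,700 cutoff, so the full £6,575 applies.
Total: £4,374 + £6,570 + £6,575 = £17,519.

£17,519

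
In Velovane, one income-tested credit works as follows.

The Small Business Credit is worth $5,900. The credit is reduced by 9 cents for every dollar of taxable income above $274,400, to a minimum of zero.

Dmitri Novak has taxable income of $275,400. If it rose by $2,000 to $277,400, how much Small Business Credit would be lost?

$180

At $275,400 — 9% of the $1,000 excess over $274,400 is $90; credit = $5,900 − $90 = $5,810.
At $277,400 — 9% of the $3,000 excess over $274,400 is $270; credit = $5,900 − $270 = $5,630.
Lost: $5,810 − $5,630 = $180.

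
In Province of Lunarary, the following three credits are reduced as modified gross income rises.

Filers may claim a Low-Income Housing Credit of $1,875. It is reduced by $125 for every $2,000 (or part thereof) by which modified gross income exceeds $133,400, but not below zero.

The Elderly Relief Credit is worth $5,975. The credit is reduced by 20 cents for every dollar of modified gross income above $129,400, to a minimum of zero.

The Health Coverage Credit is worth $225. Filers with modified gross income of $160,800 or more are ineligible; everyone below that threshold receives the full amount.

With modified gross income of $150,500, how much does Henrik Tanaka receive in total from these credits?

Low-Income Housing Credit: income exceeds $133,400 by $17,100, which is 9 full-or-partial $2,000 increments; reduction = 9 × $125 = $1,125, leaving $750.
Elderly Relief Credit: 20% of the $21,100 excess over $129,400 is $4,220; credit = $5,975 − $4,220 = $1,755.
Health Coverage Credit: $150,500 is below the $160,800 cutoff, so the full $225 applies.
Total: $750 + $1,755 + $225 = $2,730.

$2,730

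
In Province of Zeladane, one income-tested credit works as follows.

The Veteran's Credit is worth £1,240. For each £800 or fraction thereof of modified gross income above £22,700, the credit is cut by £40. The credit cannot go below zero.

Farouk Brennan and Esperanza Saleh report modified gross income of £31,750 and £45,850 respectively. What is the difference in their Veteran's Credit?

Farouk (£31,750): Veteran's Credit: income exceeds £22,700 by £9,050, which is 12 full-or-partial £800 increments; reduction = 12 × £40 = £480, leaving £760.
Esperanza (£45,850): Veteran's Credit: income exceeds £22,700 by £23,150, which is 29 full-or-partial £800 increments; reduction = 29 × £40 = £1,160, leaving £80.
Difference: |£760 − £80| = £680.

£680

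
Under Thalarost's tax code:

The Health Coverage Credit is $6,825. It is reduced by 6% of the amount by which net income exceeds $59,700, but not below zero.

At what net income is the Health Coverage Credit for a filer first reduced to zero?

The credit falls by 6% of each dollar above $59,700, so it reaches zero when the excess is $6,825 / 6% = $113,750: income = $59,700 + $113,750 = $173,450.

$173,450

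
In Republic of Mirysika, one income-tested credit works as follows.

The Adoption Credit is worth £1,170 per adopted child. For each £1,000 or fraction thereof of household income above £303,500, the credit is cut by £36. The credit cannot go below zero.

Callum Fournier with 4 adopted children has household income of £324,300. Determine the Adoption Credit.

Adoption Credit: base = 4 × £1,170 = £4,680. income exceeds £303,500 by £20,800, which is 21 full-or-partial £1,000 increments; reduction = 21 × £36 = £756, leaving £3,924.

£3,924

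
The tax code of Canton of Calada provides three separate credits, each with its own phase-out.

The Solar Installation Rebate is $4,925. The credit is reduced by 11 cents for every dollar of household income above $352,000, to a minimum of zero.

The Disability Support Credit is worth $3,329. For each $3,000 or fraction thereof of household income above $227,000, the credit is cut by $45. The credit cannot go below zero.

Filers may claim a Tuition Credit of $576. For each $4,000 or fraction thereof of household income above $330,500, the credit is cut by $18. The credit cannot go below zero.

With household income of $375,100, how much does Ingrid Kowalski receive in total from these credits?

Solar Installation Rebate: 11% of the $23,100 excess over $352,000 is $2,541; credit = $4,925 − $2,541 = $2,384.
Disability Support Credit: income exceeds $227,000 by $148,100, which is 50 full-or-partial $3,000 increments; reduction = 50 × $45 = $2,250, leaving $1,079.
Tuition Credit: income exceeds $330,500 by $44,600, which is 12 full-or-partial $4,000 increments; reduction = 12 × $18 = $216, leaving $360.
Total: $2,384 + $1,079 + $360 = $3,823.

$3,823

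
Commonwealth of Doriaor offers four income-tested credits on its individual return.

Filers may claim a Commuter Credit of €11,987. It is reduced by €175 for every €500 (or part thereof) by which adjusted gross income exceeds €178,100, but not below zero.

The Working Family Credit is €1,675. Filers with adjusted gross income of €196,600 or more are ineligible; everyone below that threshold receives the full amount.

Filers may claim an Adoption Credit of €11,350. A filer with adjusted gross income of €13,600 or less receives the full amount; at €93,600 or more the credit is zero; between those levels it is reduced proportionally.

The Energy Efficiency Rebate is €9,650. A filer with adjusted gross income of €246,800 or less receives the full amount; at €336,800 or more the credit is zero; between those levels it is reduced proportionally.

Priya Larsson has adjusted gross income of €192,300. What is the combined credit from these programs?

€18,237

Commuter Credit: income exceeds €178,100 by €14,200, which is 29 full-or-partial €500 increments; reduction = 29 × €175 = €5,075, leaving €6,912.
Working Family Credit: €192,300 is below the €196,600 cutoff, so the full €1,675 applies.
Adoption Credit: €192,300 is at or above €93,600, so the credit is €0.
Energy Efficiency Rebate: €192,300 is at or below the €246,800 threshold, so the full €9,650 applies.
Total: €6,912 + €1,675 + €0 + €9,650 = €18,237.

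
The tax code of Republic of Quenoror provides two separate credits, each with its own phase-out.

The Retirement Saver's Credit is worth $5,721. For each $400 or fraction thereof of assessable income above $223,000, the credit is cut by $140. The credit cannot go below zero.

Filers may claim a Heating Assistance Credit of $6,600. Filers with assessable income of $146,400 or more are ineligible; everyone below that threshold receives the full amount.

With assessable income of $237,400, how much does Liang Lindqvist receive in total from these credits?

$681

Retirement Saver's Credit: income exceeds $223,000 by $14,400, which is 36 full-or-partial $400 increments; reduction = 36 × $140 = $5,040, leaving $681.
Heating Assistance Credit: $237,400 meets or exceeds the $146,400 cutoff, so the credit is $0.
Total: $681 + $0 = $681.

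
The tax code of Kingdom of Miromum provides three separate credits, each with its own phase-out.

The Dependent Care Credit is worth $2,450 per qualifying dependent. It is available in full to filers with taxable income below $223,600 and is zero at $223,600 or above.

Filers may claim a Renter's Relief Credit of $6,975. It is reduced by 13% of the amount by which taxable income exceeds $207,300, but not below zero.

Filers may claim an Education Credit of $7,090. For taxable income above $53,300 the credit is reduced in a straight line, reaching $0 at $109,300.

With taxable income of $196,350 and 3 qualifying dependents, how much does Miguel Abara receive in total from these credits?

Dependent Care Credit: base = 3 × $2,450 = $7,350. $196,350 is below the $223,600 cutoff, so the full $7,350 applies.
Renter's Relief Credit: $196,350 is at or below the $207,300 threshold, so the full $6,975 applies.
Education Credit: $196,350 is at or above $109,300, so the credit is $0.
Total: $7,350 + $6,975 + $0 = $14,325.

$14,325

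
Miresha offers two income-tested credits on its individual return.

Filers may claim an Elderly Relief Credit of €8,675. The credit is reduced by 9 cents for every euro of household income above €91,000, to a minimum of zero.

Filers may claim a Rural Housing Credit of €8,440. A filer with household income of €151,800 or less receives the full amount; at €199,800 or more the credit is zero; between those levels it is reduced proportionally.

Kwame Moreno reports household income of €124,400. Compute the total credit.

Elderly Relief Credit: 9% of the €33,400 excess over €91,000 is €3,006; credit = €8,675 − €3,006 = €5,669.
Rural Housing Credit: €124,400 is at or below the €151,800 threshold, so the full €8,440 applies.
Total: €5,669 + €8,440 = €14,109.

€14,109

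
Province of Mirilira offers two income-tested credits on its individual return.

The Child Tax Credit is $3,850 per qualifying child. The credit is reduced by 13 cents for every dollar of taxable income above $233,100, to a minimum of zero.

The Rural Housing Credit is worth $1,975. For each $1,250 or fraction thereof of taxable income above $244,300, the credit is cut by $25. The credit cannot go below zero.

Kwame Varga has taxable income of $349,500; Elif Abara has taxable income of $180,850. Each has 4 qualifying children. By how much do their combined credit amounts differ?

Kwame ($349,500): Child Tax Credit: base = 4 × $3,850 = $15,400. 13% of the $116,400 excess over $233,100 is $15,132; credit = $15,400 − $15,132 = $268. Rural Housing Credit: income exceeds $244,300 by $105,200 → 85 increments × $25 = $2,125 ≥ base, so the credit is $0. total $268 + $0 = $268
Elif ($180,850): Child Tax Credit: base = 4 × $3,850 = $15,400. $180,850 is at or below the $233,100 threshold, so the full $15,400 applies. Rural Housing Credit: $180,850 is at or below the $244,300 threshold, so the full $1,975 applies. total $15,400 + $1,975 = $17,375
Difference: |$268 − $17,375| = $17,107.

$17,107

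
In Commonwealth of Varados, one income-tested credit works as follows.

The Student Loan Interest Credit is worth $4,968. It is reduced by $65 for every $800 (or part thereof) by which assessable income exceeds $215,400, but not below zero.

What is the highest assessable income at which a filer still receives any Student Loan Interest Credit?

$276,200

After 76 increments the reduction is 76 × $65 = $4,940, leaving $28; one more increment wipes it out. Increment 76 ends at excess 76 × $800 = $60,800, so the highest qualifying income is $215,400 + $60,800 = $276,200.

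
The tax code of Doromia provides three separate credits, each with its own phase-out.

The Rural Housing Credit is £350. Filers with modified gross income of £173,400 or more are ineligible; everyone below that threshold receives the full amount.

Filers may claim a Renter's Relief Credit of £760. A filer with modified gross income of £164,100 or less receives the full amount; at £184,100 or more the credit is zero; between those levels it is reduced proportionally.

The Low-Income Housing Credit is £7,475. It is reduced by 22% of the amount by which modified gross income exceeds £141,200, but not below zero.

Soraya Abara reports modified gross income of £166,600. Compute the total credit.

Rural Housing Credit: £166,600 is below the £173,400 cutoff, so the full £350 applies.
Renter's Relief Credit: £166,600 is £2,500 into a £20,000 phase-out range, leaving 17,500/20,000 of the credit: £760 × 17,500/20,000 = £665.
Low-Income Housing Credit: 22% of the £25,400 excess over £141,200 is £5,588; credit = £7,475 − £5,588 = £1,887.
Total: £350 + £665 + £1,887 = £2,902.

£2,902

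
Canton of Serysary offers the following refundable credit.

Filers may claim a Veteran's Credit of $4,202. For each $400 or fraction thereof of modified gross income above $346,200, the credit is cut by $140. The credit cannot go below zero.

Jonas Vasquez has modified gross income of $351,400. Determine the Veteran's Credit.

Veteran's Credit: income exceeds $346,200 by $5,200, which is 13 full-or-partial $400 increments; reduction = 13 × $140 = $1,820, leaving $2,382.

$2,382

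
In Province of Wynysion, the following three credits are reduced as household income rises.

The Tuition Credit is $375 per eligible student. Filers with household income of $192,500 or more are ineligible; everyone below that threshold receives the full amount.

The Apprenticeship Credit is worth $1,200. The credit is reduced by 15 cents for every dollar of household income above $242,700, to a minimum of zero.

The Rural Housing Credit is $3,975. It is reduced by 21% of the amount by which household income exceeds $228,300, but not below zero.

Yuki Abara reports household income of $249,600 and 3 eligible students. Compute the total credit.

$165

Tuition Credit: base = 3 × $375 = $1,125. $249,600 meets or exceeds the $192,500 cutoff, so the credit is $0.
Apprenticeship Credit: 15% of the $6,900 excess over $242,700 is $1,035; credit = $1,200 − $1,035 = $165.
Rural Housing Credit: 21% of the $21,300 excess over $228,300 is $4,473 ≥ base, so the credit is $0.
Total: $0 + $165 + $0 = $165.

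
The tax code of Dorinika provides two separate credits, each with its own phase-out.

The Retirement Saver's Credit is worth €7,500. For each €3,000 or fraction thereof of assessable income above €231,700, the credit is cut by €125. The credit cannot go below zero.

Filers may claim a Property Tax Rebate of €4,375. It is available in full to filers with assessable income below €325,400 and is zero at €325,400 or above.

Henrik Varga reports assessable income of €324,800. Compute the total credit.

Retirement Saver's Credit: income exceeds €231,700 by €93,100, which is 32 full-or-partial €3,000 increments; reduction = 32 × €125 = €4,000, leaving €3,500.
Property Tax Rebate: €324,800 is below the €325,400 cutoff, so the full €4,375 applies.
Total: €3,500 + €4,375 = €7,875.

€7,875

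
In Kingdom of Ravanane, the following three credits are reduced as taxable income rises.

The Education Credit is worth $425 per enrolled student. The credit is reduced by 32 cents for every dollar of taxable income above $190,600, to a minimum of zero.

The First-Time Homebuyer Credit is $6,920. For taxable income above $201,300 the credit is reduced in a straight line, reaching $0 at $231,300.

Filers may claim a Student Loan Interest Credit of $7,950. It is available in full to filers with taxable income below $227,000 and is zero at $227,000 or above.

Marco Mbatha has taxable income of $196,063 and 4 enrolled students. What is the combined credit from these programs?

$14,870

Education Credit: base = 4 × $425 = $1,700. 32% of the $5,463 excess over $190,600 is $1,748.16 ≥ base, so the credit is $0.
First-Time Homebuyer Credit: $196,063 is at or below the $201,300 threshold, so the full $6,920 applies.
Student Loan Interest Credit: $196,063 is below the $227,000 cutoff, so the full $7,950 applies.
Total: $0 + $6,920 + $7,950 = $14,870.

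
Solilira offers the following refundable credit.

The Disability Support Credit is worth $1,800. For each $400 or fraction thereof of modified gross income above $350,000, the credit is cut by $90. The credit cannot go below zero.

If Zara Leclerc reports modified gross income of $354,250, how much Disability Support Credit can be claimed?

$810

Disability Support Credit: income exceeds $350,000 by $4,250, which is 11 full-or-partial $400 increments; reduction = 11 × $90 = $990, leaving $810.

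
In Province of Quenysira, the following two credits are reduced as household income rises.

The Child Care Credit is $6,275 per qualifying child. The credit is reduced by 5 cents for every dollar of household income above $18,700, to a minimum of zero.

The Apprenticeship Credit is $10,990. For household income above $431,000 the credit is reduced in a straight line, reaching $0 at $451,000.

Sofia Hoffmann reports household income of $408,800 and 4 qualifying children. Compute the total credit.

$16,585

Child Care Credit: base = 4 × $6,275 = $25,100. 5% of the $390,100 excess over $18,700 is $19,505; credit = $25,100 − $19,505 = $5,595.
Apprenticeship Credit: $408,800 is at or below the $431,000 threshold, so the full $10,990 applies.
Total: $5,595 + $10,990 = $16,585.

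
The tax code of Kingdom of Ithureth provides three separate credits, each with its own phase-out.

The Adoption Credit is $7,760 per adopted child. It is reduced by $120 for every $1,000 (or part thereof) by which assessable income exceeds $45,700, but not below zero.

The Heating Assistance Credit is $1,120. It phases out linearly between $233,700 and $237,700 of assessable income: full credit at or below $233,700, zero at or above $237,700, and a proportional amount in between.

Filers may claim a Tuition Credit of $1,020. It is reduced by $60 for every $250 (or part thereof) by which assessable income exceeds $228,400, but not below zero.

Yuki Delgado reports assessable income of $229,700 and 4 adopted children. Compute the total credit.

$10,740

Adoption Credit: base = 4 × $7,760 = $31,040. income exceeds $45,700 by $184,000, which is 184 full-or-partial $1,000 increments; reduction = 184 × $120 = $22,080, leaving $8,960.
Heating Assistance Credit: $229,700 is at or below the $233,700 threshold, so the full $1,120 applies.
Tuition Credit: income exceeds $228,400 by $1,300, which is 6 full-or-partial $250 increments; reduction = 6 × $60 = $360, leaving $660.
Total: $8,960 + $1,120 + $660 = $10,740.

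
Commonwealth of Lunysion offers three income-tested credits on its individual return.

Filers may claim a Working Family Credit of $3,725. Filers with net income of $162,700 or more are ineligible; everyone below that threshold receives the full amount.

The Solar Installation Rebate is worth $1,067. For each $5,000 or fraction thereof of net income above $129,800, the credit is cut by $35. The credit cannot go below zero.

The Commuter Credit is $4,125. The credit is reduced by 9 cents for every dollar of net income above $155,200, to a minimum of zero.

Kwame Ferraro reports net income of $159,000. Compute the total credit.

$8,365

Working Family Credit: $159,000 is below the $162,700 cutoff, so the full $3,725 applies.
Solar Installation Rebate: income exceeds $129,800 by $29,200, which is 6 full-or-partial $5,000 increments; reduction = 6 × $35 = $210, leaving $857.
Commuter Credit: 9% of the $3,800 excess over $155,200 is $342; credit = $4,125 − $342 = $3,783.
Total: $3,725 + $857 + $3,783 = $8,365.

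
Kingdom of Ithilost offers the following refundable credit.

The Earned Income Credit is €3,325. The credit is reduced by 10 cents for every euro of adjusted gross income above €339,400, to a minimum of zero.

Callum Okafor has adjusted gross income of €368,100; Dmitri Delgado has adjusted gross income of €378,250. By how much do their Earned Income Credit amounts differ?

Callum (€368,100): Earned Income Credit: 10% of the €28,700 excess over €339,400 is €2,870; credit = €3,325 − €2,870 = €455.
Dmitri (€378,250): Earned Income Credit: 10% of the €38,850 excess over €339,400 is €3,885 ≥ base, so the credit is €0.
Difference: |€455 − €0| = €455.

€455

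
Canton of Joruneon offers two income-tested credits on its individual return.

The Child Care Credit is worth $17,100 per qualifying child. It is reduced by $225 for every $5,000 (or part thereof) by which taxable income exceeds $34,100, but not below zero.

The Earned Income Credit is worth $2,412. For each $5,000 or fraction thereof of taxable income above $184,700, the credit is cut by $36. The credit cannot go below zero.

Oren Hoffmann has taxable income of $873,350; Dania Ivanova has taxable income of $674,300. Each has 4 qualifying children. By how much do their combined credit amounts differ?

Oren ($873,350): Child Care Credit: base = 4 × $17,100 = $68,400. income exceeds $34,100 by $839,250, which is 168 full-or-partial $5,000 increments; reduction = 168 × $225 = $37,800, leaving $30,600. Earned Income Credit: income exceeds $184,700 by $688,650 → 138 increments × $36 = $4,968 ≥ base, so the credit is $0. total $30,600 + $0 = $30,600
Dania ($674,300): Child Care Credit: base = 4 × $17,100 = $68,400. income exceeds $34,100 by $640,200, which is 129 full-or-partial $5,000 increments; reduction = 129 × $225 = $29,025, leaving $39,375. Earned Income Credit: income exceeds $184,700 by $489,600 → 98 increments × $36 = $3,528 ≥ base, so the credit is $0. total $39,375 + $0 = $39,375
Difference: |$30,600 − $39,375| = $8,775.

$8,775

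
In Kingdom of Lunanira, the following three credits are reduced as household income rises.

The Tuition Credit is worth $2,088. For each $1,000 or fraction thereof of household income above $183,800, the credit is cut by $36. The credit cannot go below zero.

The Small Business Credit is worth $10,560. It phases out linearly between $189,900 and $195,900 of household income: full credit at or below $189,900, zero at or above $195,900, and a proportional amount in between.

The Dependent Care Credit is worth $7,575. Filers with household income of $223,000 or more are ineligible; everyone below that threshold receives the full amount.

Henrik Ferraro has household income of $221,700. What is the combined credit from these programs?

$8,295

Tuition Credit: income exceeds $183,800 by $37,900, which is 38 full-or-partial $1,000 increments; reduction = 38 × $36 = $1,368, leaving $720.
Small Business Credit: $221,700 is at or above $195,900, so the credit is $0.
Dependent Care Credit: $221,700 is below the $223,000 cutoff, so the full $7,575 applies.
Total: $720 + $0 + $7,575 = $8,295.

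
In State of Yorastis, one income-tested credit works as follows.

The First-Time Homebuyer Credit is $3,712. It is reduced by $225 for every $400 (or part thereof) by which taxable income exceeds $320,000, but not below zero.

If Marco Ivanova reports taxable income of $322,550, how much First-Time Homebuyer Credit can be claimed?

$2,137

First-Time Homebuyer Credit: income exceeds $320,000 by $2,550, which is 7 full-or-partial $400 increments; reduction = 7 × $225 = $1,575, leaving $2,137.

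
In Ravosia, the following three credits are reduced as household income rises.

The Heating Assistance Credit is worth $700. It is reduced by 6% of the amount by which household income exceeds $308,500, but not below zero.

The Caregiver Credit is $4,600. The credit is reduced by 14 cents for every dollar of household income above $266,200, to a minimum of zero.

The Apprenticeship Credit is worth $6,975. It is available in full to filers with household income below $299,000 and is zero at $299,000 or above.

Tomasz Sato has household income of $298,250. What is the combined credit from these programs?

$7,788

Heating Assistance Credit: $298,250 is at or below the $308,500 threshold, so the full $700 applies.
Caregiver Credit: 14% of the $32,050 excess over $266,200 is $4,487; credit = $4,600 − $4,487 = $113.
Apprenticeship Credit: $298,250 is below the $299,000 cutoff, so the full $6,975 applies.
Total: $700 + $113 + $6,975 = $7,788.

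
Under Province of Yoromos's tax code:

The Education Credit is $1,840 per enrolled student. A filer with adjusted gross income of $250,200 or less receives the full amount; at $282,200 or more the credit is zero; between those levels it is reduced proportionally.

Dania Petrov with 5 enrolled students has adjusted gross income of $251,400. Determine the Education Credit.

$8,855

Education Credit: base = 5 × $1,840 = $9,200. $251,400 is $1,200 into a $32,000 phase-out range, leaving 30,800/32,000 of the credit: $9,200 × 30,800/32,000 = $8,855.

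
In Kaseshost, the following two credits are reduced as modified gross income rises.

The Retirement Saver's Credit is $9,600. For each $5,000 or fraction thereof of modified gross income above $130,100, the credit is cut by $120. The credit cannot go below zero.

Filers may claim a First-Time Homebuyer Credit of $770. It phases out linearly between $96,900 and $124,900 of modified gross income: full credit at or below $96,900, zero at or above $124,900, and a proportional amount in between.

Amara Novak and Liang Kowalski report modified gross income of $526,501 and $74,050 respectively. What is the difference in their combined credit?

Amara ($526,501): Retirement Saver's Credit: income exceeds $130,100 by $396,401 → 80 increments × $120 = $9,600 ≥ base, so the credit is $0. First-Time Homebuyer Credit: $526,501 is at or above $124,900, so the credit is $0. total $0 + $0 = $0
Liang ($74,050): Retirement Saver's Credit: $74,050 is at or below the $130,100 threshold, so the full $9,600 applies. First-Time Homebuyer Credit: $74,050 is at or below the $96,900 threshold, so the full $770 applies. total $9,600 + $770 = $10,370
Difference: |$0 − $10,370| = $10,370.

$10,370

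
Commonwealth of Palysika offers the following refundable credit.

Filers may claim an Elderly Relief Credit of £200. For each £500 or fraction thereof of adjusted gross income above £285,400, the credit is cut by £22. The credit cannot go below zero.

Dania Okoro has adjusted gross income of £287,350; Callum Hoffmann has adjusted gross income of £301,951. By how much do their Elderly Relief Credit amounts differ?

Dania (£287,350): Elderly Relief Credit: income exceeds £285,400 by £1,950, which is 4 full-or-partial £500 increments; reduction = 4 × £22 = £88, leaving £112.
Callum (£301,951): Elderly Relief Credit: income exceeds £285,400 by £16,551 → 34 increments × £22 = £748 ≥ base, so the credit is £0.
Difference: |£112 − £0| = £112.

£112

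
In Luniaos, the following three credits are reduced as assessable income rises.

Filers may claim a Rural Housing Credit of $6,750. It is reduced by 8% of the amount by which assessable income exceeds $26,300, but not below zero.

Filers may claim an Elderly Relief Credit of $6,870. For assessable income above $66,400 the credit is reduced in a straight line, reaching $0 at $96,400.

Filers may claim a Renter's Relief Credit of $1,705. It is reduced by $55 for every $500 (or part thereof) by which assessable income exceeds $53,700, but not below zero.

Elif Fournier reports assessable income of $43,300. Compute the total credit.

$13,965

Rural Housing Credit: 8% of the $17,000 excess over $26,300 is $1,360; credit = $6,750 − $1,360 = $5,390.
Elderly Relief Credit: $43,300 is at or below the $66,400 threshold, so the full $6,870 applies.
Renter's Relief Credit: $43,300 is at or below the $53,700 threshold, so the full $1,705 applies.
Total: $5,390 + $6,870 + $1,705 = $13,965.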